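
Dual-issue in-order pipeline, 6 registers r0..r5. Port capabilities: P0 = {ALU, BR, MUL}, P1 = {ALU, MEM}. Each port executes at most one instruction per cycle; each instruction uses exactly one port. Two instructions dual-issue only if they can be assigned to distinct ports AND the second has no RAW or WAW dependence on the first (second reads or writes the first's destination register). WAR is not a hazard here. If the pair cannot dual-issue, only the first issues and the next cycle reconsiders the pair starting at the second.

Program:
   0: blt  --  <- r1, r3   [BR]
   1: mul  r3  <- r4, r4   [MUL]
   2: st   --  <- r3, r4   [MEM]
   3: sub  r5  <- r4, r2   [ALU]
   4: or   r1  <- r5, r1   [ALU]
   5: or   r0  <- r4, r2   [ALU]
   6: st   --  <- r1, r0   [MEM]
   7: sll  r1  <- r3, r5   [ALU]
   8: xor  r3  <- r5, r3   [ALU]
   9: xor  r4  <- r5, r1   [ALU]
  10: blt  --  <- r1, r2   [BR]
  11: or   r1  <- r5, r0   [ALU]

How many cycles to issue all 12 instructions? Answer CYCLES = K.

0. blt.BR @i0  | no-port BR/MUL
1. mul.MUL @i1  | RAW r3
2. st.MEM sub.ALU @i2/i3  | pair
3. or.ALU or.ALU @i4/i5  | pair
4. st.MEM sll.ALU @i6/i7  | pair
5. xor.ALU xor.ALU @i8/i9  | pair
6. blt.BR or.ALU @i10/i11  | pair

CYCLES = 7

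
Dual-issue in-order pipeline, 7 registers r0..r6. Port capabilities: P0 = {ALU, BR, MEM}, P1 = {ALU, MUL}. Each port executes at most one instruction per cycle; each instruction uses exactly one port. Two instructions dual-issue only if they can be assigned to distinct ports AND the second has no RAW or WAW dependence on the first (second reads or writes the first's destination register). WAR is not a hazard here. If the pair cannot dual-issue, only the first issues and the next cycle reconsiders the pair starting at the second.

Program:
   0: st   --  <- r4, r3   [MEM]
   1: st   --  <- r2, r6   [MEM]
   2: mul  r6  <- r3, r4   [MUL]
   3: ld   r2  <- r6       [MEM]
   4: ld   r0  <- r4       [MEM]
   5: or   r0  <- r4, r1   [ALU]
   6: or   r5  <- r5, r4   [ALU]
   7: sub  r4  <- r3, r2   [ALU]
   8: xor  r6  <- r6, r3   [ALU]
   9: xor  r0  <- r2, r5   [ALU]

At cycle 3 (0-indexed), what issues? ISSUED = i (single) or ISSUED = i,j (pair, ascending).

[0] i0  st.MEM  -- no-port MEM/MEM
[1] i1/i2  st.MEM/mul.MUL  -- pair
[2] i3  ld.MEM  -- no-port MEM/MEM
[3] i4  ld.MEM  -- WAW r0
[4] i5/i6  or.ALU/or.ALU  -- pair
[5] i7/i8  sub.ALU/xor.ALU  -- pair
[6] i9  xor.ALU  -- tail

ISSUED = 4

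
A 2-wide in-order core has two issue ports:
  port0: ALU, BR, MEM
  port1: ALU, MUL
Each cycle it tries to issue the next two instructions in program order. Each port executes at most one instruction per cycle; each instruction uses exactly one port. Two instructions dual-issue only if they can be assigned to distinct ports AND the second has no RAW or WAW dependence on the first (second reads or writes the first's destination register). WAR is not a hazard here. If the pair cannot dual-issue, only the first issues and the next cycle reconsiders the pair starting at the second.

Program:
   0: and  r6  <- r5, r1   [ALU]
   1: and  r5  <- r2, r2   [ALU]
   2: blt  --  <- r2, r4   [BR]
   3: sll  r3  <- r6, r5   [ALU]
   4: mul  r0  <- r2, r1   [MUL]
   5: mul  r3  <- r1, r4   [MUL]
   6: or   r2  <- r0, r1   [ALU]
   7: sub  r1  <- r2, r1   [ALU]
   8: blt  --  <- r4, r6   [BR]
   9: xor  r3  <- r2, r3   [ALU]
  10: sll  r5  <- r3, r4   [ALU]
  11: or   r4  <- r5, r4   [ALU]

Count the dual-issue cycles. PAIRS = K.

PAIRS = 4

t=0 i0&i1:and.ALU;and.ALU ; dual
t=1 i2&i3:blt.BR;sll.ALU ; dual
t=2 i4:mul.MUL ; no-port MUL/MUL
t=3 i5&i6:mul.MUL;or.ALU ; dual
t=4 i7&i8:sub.ALU;blt.BR ; dual
t=5 i9:xor.ALU ; RAW r3
t=6 i10:sll.ALU ; RAW r5
t=7 i11:or.ALU ; tail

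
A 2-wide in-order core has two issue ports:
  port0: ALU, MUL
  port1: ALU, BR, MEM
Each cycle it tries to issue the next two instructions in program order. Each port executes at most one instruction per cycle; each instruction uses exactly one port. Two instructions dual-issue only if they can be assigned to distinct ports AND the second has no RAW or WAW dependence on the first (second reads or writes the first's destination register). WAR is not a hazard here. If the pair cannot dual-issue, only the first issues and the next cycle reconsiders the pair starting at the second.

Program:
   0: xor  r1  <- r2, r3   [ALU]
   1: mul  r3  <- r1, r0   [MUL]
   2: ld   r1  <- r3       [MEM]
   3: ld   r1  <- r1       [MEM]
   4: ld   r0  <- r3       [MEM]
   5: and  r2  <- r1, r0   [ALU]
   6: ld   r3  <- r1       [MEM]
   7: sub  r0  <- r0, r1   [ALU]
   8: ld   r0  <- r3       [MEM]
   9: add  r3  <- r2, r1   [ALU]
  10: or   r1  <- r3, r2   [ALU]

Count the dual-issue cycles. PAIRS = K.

PAIRS = 2

0. xor.ALU @i0  | RAW r1
1. mul.MUL @i1  | RAW r3
2. ld.MEM @i2  | no-port MEM/MEM
3. ld.MEM @i3  | no-port MEM/MEM
4. ld.MEM @i4  | RAW r0
5. and.ALU/ld.MEM @i5/i6  | pair
6. sub.ALU @i7  | WAW r0
7. ld.MEM/add.ALU @i8/i9  | pair
8. or.ALU @i10  | tail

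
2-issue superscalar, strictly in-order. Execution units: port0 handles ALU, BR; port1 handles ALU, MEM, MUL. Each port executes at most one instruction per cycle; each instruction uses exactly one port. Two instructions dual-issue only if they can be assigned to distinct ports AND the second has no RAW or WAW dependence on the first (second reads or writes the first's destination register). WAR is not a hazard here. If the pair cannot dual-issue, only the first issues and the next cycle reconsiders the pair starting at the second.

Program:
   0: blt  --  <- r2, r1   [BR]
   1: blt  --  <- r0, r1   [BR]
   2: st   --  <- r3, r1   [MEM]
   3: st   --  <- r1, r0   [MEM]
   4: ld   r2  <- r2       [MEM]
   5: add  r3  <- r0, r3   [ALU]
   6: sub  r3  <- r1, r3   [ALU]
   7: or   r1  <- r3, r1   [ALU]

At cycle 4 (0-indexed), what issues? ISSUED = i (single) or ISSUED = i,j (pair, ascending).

ISSUED = 6

#0 head=0: blt.BR i0 no-port BR/BR
#1 head=1: blt.BR/st.MEM i1,i2 2-wide
#2 head=3: st.MEM i3 no-port MEM/MEM
#3 head=4: ld.MEM/add.ALU i4,i5 2-wide
#4 head=6: sub.ALU i6 RAW r3
#5 head=7: or.ALU i7 tail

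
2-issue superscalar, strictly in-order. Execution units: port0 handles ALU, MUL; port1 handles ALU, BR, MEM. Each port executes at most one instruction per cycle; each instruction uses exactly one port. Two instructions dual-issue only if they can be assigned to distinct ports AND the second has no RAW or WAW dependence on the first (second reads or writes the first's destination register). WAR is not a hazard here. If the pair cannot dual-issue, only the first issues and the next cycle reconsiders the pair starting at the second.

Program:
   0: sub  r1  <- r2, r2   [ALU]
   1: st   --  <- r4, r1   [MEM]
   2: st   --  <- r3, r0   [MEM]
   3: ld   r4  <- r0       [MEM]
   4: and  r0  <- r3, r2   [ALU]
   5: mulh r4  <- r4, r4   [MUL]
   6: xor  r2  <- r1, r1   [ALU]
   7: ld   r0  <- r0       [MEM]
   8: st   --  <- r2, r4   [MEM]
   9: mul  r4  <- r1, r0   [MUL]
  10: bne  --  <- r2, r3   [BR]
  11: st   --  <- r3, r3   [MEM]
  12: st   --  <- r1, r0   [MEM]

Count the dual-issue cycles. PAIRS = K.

PAIRS = 3

t=0 i0:sub ; RAW r1
t=1 i1:st ; no-port MEM/MEM
t=2 i2:st ; no-port MEM/MEM
t=3 i3,i4:ld/and ; pair
t=4 i5,i6:mulh/xor ; pair
t=5 i7:ld ; no-port MEM/MEM
t=6 i8,i9:st/mul ; pair
t=7 i10:bne ; no-port BR/MEM
t=8 i11:st ; no-port MEM/MEM
t=9 i12:st ; tail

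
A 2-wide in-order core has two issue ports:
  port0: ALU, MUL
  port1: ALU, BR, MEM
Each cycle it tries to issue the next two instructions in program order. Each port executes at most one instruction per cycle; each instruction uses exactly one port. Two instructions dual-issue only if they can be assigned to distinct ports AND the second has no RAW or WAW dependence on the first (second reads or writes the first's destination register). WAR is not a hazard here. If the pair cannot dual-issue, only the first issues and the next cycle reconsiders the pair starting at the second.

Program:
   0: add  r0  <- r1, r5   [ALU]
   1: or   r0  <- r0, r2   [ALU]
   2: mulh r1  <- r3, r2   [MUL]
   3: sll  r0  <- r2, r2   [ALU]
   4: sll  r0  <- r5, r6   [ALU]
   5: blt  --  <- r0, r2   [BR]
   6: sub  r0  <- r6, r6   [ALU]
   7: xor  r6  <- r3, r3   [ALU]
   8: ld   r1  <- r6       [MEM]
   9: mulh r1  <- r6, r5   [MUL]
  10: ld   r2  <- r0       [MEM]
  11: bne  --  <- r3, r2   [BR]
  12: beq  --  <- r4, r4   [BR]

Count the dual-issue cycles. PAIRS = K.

PAIRS = 3

t=0 i0:add.ALU ; RAW+WAW r0
t=1 i1+i2:or.ALU mulh.MUL ; pair
t=2 i3:sll.ALU ; WAW r0
t=3 i4:sll.ALU ; RAW r0
t=4 i5+i6:blt.BR sub.ALU ; pair
t=5 i7:xor.ALU ; RAW r6
t=6 i8:ld.MEM ; WAW r1
t=7 i9+i10:mulh.MUL ld.MEM ; pair
t=8 i11:bne.BR ; no-port BR/BR
t=9 i12:beq.BR ; tail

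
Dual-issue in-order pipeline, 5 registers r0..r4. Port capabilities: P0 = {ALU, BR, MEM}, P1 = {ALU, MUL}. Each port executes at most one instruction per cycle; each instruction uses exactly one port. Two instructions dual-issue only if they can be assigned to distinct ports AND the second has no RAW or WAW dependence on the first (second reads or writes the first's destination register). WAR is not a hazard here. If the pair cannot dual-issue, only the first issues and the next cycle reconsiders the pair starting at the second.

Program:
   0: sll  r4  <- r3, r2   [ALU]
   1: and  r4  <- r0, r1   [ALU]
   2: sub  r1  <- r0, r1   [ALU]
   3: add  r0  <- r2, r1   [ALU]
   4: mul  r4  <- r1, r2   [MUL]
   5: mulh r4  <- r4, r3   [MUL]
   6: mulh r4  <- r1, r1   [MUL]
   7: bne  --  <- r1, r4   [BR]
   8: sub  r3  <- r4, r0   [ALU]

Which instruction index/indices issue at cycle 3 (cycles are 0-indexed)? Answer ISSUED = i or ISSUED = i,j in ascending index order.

ISSUED = 5

t=0 i0:sll.ALU ; WAW r4
t=1 i1/i2:and.ALU sub.ALU ; pair
t=2 i3/i4:add.ALU mul.MUL ; pair
t=3 i5:mulh.MUL ; no-port MUL/MUL
t=4 i6:mulh.MUL ; RAW r4
t=5 i7/i8:bne.BR sub.ALU ; pair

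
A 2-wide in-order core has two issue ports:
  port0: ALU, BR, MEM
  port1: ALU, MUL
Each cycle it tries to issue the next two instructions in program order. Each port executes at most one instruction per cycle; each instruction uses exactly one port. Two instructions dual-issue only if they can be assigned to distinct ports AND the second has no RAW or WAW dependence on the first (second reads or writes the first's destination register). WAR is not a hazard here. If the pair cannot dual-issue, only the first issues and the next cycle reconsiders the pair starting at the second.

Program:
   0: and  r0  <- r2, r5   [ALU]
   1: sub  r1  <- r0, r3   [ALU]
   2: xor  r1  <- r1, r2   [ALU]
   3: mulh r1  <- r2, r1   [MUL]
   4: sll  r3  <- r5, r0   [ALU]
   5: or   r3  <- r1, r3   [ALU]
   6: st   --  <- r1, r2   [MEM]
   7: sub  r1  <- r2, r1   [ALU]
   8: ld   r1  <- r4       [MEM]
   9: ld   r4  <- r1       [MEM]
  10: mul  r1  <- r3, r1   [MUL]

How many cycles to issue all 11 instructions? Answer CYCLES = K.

CYCLES = 8

  cy0 -> i0 (and.ALU) RAW r0
  cy1 -> i1 (sub.ALU) RAW+WAW r1
  cy2 -> i2 (xor.ALU) RAW+WAW r1
  cy3 -> i3/i4 (mulh.MUL;sll.ALU) dual
  cy4 -> i5/i6 (or.ALU;st.MEM) dual
  cy5 -> i7 (sub.ALU) WAW r1
  cy6 -> i8 (ld.MEM) no-port MEM/MEM
  cy7 -> i9/i10 (ld.MEM;mul.MUL) dual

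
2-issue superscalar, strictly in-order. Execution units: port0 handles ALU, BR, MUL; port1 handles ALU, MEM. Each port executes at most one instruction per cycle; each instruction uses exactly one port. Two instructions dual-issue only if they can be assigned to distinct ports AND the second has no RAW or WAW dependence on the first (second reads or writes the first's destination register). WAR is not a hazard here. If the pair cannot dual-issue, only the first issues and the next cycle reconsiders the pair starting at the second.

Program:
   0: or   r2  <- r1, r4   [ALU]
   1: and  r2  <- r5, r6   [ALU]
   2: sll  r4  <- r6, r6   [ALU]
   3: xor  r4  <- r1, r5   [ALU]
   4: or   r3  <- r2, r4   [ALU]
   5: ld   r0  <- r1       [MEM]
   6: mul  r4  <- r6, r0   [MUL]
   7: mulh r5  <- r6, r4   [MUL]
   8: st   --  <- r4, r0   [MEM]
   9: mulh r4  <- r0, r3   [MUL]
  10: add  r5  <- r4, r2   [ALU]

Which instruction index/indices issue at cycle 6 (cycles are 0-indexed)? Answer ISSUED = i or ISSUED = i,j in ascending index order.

ISSUED = 9

[0] i0  or  -- WAW r2
[1] i1/i2  and;sll  -- pair
[2] i3  xor  -- RAW r4
[3] i4/i5  or;ld  -- pair
[4] i6  mul  -- no-port MUL/MUL
[5] i7/i8  mulh;st  -- pair
[6] i9  mulh  -- RAW r4
[7] i10  add  -- tail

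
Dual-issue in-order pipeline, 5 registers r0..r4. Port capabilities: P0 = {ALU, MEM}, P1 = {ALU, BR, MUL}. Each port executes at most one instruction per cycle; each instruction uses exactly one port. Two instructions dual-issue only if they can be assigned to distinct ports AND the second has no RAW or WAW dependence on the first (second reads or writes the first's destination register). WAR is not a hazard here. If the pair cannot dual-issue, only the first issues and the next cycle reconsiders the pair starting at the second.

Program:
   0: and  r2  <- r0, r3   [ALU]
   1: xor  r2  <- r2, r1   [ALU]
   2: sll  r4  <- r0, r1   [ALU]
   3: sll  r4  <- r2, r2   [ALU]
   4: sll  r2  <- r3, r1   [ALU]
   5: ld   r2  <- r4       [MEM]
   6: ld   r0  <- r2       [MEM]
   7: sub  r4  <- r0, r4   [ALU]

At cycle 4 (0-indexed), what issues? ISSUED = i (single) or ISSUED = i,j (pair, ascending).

ISSUED = 6

t=0 i0:and.ALU ; RAW+WAW r2
t=1 i1,i2:xor.ALU sll.ALU ; dual
t=2 i3,i4:sll.ALU sll.ALU ; dual
t=3 i5:ld.MEM ; no-port MEM/MEM
t=4 i6:ld.MEM ; RAW r0
t=5 i7:sub.ALU ; tail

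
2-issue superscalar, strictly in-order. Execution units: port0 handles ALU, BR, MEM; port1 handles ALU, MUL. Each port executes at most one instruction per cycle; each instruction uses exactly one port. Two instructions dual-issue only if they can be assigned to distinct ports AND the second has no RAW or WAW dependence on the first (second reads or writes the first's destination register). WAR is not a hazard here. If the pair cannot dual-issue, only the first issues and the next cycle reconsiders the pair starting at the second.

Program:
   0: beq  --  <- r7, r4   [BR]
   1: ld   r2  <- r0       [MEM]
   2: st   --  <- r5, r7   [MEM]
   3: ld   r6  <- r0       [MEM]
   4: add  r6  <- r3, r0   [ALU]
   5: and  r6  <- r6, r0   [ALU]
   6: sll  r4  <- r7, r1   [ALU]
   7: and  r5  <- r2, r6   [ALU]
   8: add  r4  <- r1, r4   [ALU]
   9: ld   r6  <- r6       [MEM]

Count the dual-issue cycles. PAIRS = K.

  cy0 -> i0 (beq) no-port BR/MEM
  cy1 -> i1 (ld) no-port MEM/MEM
  cy2 -> i2 (st) no-port MEM/MEM
  cy3 -> i3 (ld) WAW r6
  cy4 -> i4 (add) RAW+WAW r6
  cy5 -> i5/i6 (and;sll) pair
  cy6 -> i7/i8 (and;add) pair
  cy7 -> i9 (ld) tail

PAIRS = 2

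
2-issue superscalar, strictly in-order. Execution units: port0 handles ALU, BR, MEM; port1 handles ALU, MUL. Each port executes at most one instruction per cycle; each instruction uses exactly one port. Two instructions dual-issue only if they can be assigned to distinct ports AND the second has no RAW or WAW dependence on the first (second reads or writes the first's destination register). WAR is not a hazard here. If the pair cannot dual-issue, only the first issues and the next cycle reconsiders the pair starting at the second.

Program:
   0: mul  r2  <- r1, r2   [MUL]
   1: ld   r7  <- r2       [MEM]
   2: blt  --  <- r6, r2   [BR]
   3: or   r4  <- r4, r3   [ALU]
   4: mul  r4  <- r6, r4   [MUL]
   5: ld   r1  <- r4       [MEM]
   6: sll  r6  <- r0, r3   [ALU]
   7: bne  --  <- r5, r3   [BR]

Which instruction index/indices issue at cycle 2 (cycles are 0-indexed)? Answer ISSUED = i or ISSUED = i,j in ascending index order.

ISSUED = 2,3

c0: i0 mul  RAW r2
c1: i1 ld  no-port MEM/BR
c2: i2/i3 blt+or  pair
c3: i4 mul  RAW r4
c4: i5/i6 ld+sll  pair
c5: i7 bne  tail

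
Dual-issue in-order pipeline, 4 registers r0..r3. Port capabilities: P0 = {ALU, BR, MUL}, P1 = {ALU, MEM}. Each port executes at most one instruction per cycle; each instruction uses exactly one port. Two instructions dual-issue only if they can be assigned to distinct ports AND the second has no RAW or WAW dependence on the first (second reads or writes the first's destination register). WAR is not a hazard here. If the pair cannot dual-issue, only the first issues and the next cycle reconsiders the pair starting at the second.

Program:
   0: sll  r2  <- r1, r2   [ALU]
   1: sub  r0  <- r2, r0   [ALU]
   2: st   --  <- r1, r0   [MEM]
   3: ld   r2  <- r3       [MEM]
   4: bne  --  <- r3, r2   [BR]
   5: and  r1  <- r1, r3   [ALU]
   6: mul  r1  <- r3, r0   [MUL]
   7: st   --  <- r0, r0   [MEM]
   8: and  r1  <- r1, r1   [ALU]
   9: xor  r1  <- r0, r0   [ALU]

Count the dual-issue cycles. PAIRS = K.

PAIRS = 2

c0: i0 sll  RAW r2
c1: i1 sub  RAW r0
c2: i2 st  no-port MEM/MEM
c3: i3 ld  RAW r2
c4: i4/i5 bne and  dual
c5: i6/i7 mul st  dual
c6: i8 and  WAW r1
c7: i9 xor  tail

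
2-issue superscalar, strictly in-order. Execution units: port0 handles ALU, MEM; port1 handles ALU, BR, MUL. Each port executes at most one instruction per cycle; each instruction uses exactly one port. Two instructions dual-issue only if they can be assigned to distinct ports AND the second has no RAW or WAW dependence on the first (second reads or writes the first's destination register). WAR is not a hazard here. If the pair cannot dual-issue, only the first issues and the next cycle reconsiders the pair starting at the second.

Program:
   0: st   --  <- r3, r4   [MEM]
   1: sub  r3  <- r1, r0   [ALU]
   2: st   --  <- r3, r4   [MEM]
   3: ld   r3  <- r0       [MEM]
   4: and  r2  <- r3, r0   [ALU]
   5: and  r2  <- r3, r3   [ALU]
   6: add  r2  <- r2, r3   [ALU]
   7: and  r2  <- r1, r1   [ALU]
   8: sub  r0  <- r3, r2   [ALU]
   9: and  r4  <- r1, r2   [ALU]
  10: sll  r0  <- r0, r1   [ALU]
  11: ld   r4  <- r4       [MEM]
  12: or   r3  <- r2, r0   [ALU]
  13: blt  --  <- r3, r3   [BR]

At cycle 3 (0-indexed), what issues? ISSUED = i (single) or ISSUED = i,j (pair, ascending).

#0 head=0: st sub i0&i1 dual
#1 head=2: st i2 no-port MEM/MEM
#2 head=3: ld i3 RAW r3
#3 head=4: and i4 WAW r2
#4 head=5: and i5 RAW+WAW r2
#5 head=6: add i6 WAW r2
#6 head=7: and i7 RAW r2
#7 head=8: sub and i8&i9 dual
#8 head=10: sll ld i10&i11 dual
#9 head=12: or i12 RAW r3
#10 head=13: blt i13 tail

ISSUED = 4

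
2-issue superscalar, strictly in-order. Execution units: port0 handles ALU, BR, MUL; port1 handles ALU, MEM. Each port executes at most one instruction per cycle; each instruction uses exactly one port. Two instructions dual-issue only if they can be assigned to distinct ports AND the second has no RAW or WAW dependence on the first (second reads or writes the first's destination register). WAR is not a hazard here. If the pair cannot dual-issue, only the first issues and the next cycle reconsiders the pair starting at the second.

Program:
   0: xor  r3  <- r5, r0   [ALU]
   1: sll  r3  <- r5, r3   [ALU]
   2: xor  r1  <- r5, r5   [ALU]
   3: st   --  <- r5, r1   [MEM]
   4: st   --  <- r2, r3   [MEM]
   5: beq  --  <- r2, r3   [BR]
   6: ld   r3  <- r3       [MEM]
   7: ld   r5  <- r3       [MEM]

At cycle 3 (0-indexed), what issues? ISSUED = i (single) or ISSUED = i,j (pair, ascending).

ISSUED = 4,5

c0: i0 xor  RAW+WAW r3
c1: i1+i2 sll+xor  dual
c2: i3 st  no-port MEM/MEM
c3: i4+i5 st+beq  dual
c4: i6 ld  no-port MEM/MEM
c5: i7 ld  tail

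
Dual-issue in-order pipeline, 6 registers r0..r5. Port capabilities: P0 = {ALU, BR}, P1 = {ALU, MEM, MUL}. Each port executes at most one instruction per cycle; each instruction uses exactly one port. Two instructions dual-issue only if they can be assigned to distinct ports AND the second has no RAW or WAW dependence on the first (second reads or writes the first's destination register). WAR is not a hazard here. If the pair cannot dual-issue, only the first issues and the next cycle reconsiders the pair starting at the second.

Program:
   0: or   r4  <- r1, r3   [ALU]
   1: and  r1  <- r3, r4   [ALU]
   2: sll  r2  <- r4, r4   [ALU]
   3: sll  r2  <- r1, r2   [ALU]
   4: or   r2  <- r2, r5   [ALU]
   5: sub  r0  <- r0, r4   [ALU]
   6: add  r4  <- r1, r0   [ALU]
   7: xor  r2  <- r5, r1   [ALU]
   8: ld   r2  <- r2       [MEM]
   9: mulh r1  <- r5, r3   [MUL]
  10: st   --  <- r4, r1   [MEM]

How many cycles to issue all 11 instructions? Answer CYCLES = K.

[0] i0  or  -- RAW r4
[1] i1/i2  and;sll  -- pair
[2] i3  sll  -- RAW+WAW r2
[3] i4/i5  or;sub  -- pair
[4] i6/i7  add;xor  -- pair
[5] i8  ld  -- no-port MEM/MUL
[6] i9  mulh  -- no-port MUL/MEM
[7] i10  st  -- tail

CYCLES = 8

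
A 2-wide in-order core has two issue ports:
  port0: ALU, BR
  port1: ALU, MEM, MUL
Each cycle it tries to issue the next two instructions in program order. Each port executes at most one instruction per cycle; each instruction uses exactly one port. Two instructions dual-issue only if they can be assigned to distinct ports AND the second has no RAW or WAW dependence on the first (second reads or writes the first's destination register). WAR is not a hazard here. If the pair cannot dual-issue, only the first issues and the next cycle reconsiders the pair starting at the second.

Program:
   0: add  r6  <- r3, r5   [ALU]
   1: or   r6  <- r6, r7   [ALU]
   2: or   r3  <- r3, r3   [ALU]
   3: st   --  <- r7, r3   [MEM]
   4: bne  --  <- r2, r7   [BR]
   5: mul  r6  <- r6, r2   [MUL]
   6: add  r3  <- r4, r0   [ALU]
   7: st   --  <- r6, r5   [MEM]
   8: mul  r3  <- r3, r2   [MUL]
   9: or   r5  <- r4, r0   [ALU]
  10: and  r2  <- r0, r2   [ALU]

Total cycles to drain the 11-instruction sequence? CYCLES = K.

CYCLES = 7

c0: i0 add  RAW+WAW r6
c1: i1+i2 or or  2-wide
c2: i3+i4 st bne  2-wide
c3: i5+i6 mul add  2-wide
c4: i7 st  no-port MEM/MUL
c5: i8+i9 mul or  2-wide
c6: i10 and  tail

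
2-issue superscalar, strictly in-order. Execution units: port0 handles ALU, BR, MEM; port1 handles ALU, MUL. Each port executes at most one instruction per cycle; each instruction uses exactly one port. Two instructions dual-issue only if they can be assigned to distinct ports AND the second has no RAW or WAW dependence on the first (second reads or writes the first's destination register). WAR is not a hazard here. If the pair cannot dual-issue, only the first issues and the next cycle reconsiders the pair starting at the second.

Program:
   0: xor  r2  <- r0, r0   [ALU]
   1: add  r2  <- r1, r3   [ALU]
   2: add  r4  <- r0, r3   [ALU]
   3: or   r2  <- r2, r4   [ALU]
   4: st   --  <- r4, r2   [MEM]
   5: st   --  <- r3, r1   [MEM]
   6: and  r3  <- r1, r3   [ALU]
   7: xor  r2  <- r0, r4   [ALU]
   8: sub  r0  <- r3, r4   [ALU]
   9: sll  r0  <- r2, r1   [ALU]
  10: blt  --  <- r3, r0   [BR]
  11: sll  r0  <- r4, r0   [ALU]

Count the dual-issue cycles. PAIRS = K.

PAIRS = 4

c0: i0 xor.ALU  WAW r2
c1: i1/i2 add.ALU;add.ALU  2-wide
c2: i3 or.ALU  RAW r2
c3: i4 st.MEM  no-port MEM/MEM
c4: i5/i6 st.MEM;and.ALU  2-wide
c5: i7/i8 xor.ALU;sub.ALU  2-wide
c6: i9 sll.ALU  RAW r0
c7: i10/i11 blt.BR;sll.ALU  2-wide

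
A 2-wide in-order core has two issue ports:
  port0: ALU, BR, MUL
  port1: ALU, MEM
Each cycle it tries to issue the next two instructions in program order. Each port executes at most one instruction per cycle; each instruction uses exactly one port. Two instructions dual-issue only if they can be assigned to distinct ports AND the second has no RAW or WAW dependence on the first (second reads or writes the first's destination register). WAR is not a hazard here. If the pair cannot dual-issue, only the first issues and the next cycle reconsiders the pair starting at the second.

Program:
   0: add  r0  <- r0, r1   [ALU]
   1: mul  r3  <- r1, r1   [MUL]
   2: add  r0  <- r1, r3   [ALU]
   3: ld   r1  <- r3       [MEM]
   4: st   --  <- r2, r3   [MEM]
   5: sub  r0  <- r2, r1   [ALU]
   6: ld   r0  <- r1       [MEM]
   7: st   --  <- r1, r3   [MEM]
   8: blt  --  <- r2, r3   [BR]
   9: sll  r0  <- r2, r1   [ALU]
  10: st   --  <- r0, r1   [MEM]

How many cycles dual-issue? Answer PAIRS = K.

PAIRS = 4

  cy0 -> i0+i1 (add.ALU+mul.MUL) pair
  cy1 -> i2+i3 (add.ALU+ld.MEM) pair
  cy2 -> i4+i5 (st.MEM+sub.ALU) pair
  cy3 -> i6 (ld.MEM) no-port MEM/MEM
  cy4 -> i7+i8 (st.MEM+blt.BR) pair
  cy5 -> i9 (sll.ALU) RAW r0
  cy6 -> i10 (st.MEM) tail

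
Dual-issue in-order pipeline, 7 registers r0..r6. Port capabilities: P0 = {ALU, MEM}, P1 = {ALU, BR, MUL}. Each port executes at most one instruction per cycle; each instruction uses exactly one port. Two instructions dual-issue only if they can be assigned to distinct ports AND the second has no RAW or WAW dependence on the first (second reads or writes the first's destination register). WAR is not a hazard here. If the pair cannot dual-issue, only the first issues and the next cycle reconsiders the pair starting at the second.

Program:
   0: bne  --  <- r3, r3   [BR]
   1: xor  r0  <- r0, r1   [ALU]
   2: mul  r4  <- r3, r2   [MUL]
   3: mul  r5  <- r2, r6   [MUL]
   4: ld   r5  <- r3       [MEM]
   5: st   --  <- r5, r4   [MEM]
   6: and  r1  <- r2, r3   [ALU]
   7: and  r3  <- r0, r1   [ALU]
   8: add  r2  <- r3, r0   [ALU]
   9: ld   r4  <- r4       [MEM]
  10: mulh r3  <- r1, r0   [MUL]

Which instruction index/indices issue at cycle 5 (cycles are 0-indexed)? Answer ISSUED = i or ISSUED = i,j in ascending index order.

ISSUED = 7

0. bne.BR xor.ALU @i0+i1  | pair
1. mul.MUL @i2  | no-port MUL/MUL
2. mul.MUL @i3  | WAW r5
3. ld.MEM @i4  | no-port MEM/MEM
4. st.MEM and.ALU @i5+i6  | pair
5. and.ALU @i7  | RAW r3
6. add.ALU ld.MEM @i8+i9  | pair
7. mulh.MUL @i10  | tail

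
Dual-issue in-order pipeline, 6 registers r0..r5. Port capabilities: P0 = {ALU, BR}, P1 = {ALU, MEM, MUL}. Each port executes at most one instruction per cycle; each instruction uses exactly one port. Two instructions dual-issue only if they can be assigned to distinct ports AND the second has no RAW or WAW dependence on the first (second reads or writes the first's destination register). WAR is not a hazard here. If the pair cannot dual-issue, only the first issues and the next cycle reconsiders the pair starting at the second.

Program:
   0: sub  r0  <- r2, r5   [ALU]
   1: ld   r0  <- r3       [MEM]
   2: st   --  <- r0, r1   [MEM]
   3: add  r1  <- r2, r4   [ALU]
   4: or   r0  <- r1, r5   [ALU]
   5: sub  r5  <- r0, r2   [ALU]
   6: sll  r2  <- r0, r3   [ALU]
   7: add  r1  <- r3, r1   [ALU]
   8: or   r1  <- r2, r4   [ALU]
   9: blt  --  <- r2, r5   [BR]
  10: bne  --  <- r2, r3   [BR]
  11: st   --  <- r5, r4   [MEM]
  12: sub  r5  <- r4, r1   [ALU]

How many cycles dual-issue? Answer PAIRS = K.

PAIRS = 4

#0 head=0: sub.ALU i0 WAW r0
#1 head=1: ld.MEM i1 no-port MEM/MEM
#2 head=2: st.MEM;add.ALU i2/i3 2-wide
#3 head=4: or.ALU i4 RAW r0
#4 head=5: sub.ALU;sll.ALU i5/i6 2-wide
#5 head=7: add.ALU i7 WAW r1
#6 head=8: or.ALU;blt.BR i8/i9 2-wide
#7 head=10: bne.BR;st.MEM i10/i11 2-wide
#8 head=12: sub.ALU i12 tail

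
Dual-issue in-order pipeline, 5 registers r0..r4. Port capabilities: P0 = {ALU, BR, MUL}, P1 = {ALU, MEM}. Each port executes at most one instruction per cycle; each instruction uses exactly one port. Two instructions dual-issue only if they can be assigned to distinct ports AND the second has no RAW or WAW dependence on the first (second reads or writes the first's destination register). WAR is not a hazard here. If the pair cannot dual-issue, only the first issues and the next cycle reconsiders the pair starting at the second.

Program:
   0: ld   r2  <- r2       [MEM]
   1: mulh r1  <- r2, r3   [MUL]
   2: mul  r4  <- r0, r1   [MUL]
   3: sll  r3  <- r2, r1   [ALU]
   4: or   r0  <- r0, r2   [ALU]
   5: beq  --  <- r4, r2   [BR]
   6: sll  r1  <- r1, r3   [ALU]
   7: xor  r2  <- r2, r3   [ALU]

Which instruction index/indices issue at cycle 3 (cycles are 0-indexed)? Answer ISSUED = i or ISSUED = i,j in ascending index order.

#0 head=0: ld.MEM i0 RAW r2
#1 head=1: mulh.MUL i1 no-port MUL/MUL
#2 head=2: mul.MUL;sll.ALU i2+i3 dual
#3 head=4: or.ALU;beq.BR i4+i5 dual
#4 head=6: sll.ALU;xor.ALU i6+i7 dual

ISSUED = 4,5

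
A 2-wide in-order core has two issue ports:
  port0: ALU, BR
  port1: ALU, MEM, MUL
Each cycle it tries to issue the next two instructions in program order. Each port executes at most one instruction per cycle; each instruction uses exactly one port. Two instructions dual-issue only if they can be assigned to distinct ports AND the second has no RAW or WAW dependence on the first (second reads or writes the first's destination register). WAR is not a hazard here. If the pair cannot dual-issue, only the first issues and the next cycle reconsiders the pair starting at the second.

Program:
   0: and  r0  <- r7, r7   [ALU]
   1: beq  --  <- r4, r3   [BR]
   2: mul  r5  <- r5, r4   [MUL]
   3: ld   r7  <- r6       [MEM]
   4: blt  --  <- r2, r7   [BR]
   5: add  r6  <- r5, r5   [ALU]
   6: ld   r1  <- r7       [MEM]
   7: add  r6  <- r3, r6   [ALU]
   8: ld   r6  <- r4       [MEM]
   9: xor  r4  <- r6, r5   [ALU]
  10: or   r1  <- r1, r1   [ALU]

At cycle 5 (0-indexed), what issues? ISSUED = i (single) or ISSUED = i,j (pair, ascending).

[0] i0/i1  and/beq  -- pair
[1] i2  mul  -- no-port MUL/MEM
[2] i3  ld  -- RAW r7
[3] i4/i5  blt/add  -- pair
[4] i6/i7  ld/add  -- pair
[5] i8  ld  -- RAW r6
[6] i9/i10  xor/or  -- pair

ISSUED = 8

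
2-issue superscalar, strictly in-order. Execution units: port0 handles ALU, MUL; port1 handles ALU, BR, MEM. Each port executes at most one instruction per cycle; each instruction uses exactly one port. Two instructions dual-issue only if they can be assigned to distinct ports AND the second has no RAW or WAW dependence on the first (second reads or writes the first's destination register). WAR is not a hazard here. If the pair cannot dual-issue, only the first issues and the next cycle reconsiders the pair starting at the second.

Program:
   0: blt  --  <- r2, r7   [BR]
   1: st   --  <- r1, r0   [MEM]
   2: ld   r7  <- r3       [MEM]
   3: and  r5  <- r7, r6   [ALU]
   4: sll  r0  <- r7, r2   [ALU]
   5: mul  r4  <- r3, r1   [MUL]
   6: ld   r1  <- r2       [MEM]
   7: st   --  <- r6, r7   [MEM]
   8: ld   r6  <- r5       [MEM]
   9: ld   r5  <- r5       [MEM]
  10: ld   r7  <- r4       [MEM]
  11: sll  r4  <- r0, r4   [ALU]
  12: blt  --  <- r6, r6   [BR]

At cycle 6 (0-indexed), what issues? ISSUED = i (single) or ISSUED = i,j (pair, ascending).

ISSUED = 8

[0] i0  blt.BR  -- no-port BR/MEM
[1] i1  st.MEM  -- no-port MEM/MEM
[2] i2  ld.MEM  -- RAW r7
[3] i3,i4  and.ALU+sll.ALU  -- dual
[4] i5,i6  mul.MUL+ld.MEM  -- dual
[5] i7  st.MEM  -- no-port MEM/MEM
[6] i8  ld.MEM  -- no-port MEM/MEM
[7] i9  ld.MEM  -- no-port MEM/MEM
[8] i10,i11  ld.MEM+sll.ALU  -- dual
[9] i12  blt.BR  -- tail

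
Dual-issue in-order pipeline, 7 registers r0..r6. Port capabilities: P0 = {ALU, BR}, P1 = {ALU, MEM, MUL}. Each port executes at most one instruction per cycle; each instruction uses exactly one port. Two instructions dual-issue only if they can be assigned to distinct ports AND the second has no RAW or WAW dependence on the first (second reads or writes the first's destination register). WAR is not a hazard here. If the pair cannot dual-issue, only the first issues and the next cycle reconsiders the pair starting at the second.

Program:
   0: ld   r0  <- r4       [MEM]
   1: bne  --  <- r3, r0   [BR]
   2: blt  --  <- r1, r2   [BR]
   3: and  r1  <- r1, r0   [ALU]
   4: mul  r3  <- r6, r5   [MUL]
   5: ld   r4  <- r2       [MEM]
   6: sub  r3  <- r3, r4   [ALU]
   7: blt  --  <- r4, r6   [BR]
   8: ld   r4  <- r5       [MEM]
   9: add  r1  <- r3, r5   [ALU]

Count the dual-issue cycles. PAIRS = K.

PAIRS = 3

0. ld @i0  | RAW r0
1. bne @i1  | no-port BR/BR
2. blt+and @i2+i3  | pair
3. mul @i4  | no-port MUL/MEM
4. ld @i5  | RAW r4
5. sub+blt @i6+i7  | pair
6. ld+add @i8+i9  | pair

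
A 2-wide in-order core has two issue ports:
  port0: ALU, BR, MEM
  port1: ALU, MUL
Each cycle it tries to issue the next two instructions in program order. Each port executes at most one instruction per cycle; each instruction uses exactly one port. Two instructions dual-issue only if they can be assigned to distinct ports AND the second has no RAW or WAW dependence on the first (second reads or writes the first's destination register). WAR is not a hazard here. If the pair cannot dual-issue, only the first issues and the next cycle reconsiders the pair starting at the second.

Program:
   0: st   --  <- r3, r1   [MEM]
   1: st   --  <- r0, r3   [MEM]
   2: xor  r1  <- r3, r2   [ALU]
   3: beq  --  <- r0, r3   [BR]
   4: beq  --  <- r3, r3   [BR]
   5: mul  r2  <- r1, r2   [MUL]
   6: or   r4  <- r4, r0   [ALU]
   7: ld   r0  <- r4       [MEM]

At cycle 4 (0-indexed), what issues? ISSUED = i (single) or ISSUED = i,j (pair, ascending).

ISSUED = 6

t=0 i0:st ; no-port MEM/MEM
t=1 i1&i2:st xor ; dual
t=2 i3:beq ; no-port BR/BR
t=3 i4&i5:beq mul ; dual
t=4 i6:or ; RAW r4
t=5 i7:ld ; tail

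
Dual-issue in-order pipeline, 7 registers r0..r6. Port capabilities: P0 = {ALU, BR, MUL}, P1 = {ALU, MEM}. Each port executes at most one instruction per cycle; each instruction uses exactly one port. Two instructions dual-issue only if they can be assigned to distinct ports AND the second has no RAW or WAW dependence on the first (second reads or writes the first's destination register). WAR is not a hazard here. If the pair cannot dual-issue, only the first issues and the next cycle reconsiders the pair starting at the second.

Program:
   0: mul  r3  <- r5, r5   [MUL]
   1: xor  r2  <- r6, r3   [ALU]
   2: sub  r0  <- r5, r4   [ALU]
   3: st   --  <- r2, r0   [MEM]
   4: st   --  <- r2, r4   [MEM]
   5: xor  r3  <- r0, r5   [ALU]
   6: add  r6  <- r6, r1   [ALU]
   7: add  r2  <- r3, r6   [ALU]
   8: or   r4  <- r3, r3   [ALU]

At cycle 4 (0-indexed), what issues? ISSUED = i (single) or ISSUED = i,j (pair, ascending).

ISSUED = 6

[0] i0  mul  -- RAW r3
[1] i1+i2  xor;sub  -- 2-wide
[2] i3  st  -- no-port MEM/MEM
[3] i4+i5  st;xor  -- 2-wide
[4] i6  add  -- RAW r6
[5] i7+i8  add;or  -- 2-wide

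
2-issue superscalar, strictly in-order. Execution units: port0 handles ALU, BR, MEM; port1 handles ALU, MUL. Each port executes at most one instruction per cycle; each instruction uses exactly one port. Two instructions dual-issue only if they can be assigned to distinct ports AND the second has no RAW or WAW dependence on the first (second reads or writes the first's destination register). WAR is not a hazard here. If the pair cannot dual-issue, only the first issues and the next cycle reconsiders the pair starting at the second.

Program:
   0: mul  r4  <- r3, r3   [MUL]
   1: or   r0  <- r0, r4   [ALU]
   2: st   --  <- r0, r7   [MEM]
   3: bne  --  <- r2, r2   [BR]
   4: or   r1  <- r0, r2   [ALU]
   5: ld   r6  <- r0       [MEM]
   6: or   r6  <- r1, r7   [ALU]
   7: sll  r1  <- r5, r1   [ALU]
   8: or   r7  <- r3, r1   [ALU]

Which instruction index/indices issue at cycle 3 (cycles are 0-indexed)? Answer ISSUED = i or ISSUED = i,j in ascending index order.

ISSUED = 3,4

#0 head=0: mul i0 RAW r4
#1 head=1: or i1 RAW r0
#2 head=2: st i2 no-port MEM/BR
#3 head=3: bne/or i3,i4 pair
#4 head=5: ld i5 WAW r6
#5 head=6: or/sll i6,i7 pair
#6 head=8: or i8 tail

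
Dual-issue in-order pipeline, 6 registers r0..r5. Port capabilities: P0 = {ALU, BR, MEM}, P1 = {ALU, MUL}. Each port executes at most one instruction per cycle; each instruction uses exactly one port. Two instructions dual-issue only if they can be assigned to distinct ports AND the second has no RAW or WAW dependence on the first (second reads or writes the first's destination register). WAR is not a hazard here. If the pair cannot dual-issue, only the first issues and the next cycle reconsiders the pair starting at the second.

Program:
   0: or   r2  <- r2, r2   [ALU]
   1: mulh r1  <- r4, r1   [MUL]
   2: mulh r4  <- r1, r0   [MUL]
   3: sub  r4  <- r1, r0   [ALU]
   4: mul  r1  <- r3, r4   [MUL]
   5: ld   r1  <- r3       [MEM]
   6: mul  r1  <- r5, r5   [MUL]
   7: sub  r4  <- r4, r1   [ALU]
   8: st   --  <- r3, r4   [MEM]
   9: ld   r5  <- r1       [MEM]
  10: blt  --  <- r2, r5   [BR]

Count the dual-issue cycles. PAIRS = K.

[0] i0+i1  or.ALU/mulh.MUL  -- pair
[1] i2  mulh.MUL  -- WAW r4
[2] i3  sub.ALU  -- RAW r4
[3] i4  mul.MUL  -- WAW r1
[4] i5  ld.MEM  -- WAW r1
[5] i6  mul.MUL  -- RAW r1
[6] i7  sub.ALU  -- RAW r4
[7] i8  st.MEM  -- no-port MEM/MEM
[8] i9  ld.MEM  -- no-port MEM/BR
[9] i10  blt.BR  -- tail

PAIRS = 1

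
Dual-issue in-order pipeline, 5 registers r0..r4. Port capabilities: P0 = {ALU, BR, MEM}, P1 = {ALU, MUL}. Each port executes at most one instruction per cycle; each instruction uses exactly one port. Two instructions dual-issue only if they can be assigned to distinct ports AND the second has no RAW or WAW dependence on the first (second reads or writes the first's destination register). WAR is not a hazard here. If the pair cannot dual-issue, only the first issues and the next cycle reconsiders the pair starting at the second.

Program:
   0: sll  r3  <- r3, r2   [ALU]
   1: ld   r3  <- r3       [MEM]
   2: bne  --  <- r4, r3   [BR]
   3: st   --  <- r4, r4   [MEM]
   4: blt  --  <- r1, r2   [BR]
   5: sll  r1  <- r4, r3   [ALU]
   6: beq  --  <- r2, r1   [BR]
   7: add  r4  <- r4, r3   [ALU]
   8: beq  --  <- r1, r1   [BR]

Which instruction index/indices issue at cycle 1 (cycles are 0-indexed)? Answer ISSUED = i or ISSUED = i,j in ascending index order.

ISSUED = 1

  cy0 -> i0 (sll.ALU) RAW+WAW r3
  cy1 -> i1 (ld.MEM) no-port MEM/BR
  cy2 -> i2 (bne.BR) no-port BR/MEM
  cy3 -> i3 (st.MEM) no-port MEM/BR
  cy4 -> i4/i5 (blt.BR;sll.ALU) pair
  cy5 -> i6/i7 (beq.BR;add.ALU) pair
  cy6 -> i8 (beq.BR) tail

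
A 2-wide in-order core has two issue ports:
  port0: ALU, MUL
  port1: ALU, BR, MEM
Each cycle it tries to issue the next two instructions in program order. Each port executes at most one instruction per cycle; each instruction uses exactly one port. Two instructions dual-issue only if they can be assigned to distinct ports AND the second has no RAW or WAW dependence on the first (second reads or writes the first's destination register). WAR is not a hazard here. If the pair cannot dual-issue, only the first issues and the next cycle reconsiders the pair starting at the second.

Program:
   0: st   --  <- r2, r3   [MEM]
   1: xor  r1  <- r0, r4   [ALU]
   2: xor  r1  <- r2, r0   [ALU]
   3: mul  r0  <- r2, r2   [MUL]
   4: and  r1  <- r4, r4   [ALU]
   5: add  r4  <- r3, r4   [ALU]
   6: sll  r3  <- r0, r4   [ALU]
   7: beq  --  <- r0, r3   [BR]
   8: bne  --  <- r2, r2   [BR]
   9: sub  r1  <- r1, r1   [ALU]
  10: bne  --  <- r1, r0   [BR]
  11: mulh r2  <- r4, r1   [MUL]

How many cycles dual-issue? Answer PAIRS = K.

t=0 i0/i1:st.MEM;xor.ALU ; 2-wide
t=1 i2/i3:xor.ALU;mul.MUL ; 2-wide
t=2 i4/i5:and.ALU;add.ALU ; 2-wide
t=3 i6:sll.ALU ; RAW r3
t=4 i7:beq.BR ; no-port BR/BR
t=5 i8/i9:bne.BR;sub.ALU ; 2-wide
t=6 i10/i11:bne.BR;mulh.MUL ; 2-wide

PAIRS = 5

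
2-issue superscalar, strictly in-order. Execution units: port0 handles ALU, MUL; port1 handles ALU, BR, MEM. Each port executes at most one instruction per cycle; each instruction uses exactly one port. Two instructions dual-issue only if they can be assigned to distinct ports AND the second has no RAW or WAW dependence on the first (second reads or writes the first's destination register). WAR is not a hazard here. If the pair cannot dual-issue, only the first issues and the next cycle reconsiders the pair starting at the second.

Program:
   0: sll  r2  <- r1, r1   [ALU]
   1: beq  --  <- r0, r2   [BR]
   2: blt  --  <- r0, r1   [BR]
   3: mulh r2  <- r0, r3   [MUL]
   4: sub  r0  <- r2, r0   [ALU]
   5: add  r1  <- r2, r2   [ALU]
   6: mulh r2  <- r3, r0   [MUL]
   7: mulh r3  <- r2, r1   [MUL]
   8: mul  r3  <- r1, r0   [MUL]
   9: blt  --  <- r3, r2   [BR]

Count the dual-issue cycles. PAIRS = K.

PAIRS = 2

0. sll.ALU @i0  | RAW r2
1. beq.BR @i1  | no-port BR/BR
2. blt.BR+mulh.MUL @i2&i3  | dual
3. sub.ALU+add.ALU @i4&i5  | dual
4. mulh.MUL @i6  | no-port MUL/MUL
5. mulh.MUL @i7  | no-port MUL/MUL
6. mul.MUL @i8  | RAW r3
7. blt.BR @i9  | tail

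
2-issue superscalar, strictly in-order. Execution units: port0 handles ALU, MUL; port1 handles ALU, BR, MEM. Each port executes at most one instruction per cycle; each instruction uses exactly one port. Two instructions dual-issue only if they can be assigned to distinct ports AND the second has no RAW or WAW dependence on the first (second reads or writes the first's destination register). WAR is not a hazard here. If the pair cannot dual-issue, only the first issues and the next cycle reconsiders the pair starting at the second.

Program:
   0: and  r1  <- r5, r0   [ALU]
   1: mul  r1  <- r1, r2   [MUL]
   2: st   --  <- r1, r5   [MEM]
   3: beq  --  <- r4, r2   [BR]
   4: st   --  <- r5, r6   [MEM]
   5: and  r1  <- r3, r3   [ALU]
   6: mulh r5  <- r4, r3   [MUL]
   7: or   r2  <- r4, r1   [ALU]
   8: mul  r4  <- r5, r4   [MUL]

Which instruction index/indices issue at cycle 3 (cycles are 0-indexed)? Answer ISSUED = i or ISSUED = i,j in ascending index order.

ISSUED = 3

c0: i0 and.ALU  RAW+WAW r1
c1: i1 mul.MUL  RAW r1
c2: i2 st.MEM  no-port MEM/BR
c3: i3 beq.BR  no-port BR/MEM
c4: i4/i5 st.MEM/and.ALU  pair
c5: i6/i7 mulh.MUL/or.ALU  pair
c6: i8 mul.MUL  tail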